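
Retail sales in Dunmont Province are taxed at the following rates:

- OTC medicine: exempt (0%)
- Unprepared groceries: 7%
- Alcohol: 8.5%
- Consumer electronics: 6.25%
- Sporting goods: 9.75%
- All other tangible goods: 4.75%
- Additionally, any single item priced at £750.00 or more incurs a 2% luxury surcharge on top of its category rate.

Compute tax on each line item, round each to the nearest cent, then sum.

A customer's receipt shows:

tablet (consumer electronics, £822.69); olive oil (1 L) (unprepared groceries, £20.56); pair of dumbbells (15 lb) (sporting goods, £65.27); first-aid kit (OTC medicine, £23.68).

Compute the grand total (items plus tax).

Tablet £822.69: consumer electronics → 6.25% + 2% surcharge = 8.25% → £67.87
Olive oil (1 L) £20.56: unprepared groceries → 7% → £1.44
Pair of dumbbells (15 lb) £65.27: sporting goods → 9.75% → £6.36
First-aid kit £23.68: OTC medicine → 0% → £0.00
Subtotal = £932.20; tax = £75.67; total due = £1007.87

£1007.87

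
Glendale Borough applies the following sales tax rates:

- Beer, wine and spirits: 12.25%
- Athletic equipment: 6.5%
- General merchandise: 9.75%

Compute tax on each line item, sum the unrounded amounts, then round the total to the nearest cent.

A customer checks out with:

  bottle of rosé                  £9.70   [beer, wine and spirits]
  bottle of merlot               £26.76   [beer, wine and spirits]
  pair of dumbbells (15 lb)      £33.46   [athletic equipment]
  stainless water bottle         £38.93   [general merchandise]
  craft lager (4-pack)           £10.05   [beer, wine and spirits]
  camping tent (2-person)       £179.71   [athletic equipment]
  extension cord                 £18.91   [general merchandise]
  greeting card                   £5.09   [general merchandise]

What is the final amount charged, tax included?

£348.30

Bottle of rosé £9.70: beer, wine and spirits → 12.25% → £1.18825
Bottle of merlot £26.76: beer, wine and spirits → 12.25% → £3.2781
Pair of dumbbells (15 lb) £33.46: athletic equipment → 6.5% → £2.1749
Stainless water bottle £38.93: general merchandise → 9.75% → £3.795675
Craft lager (4-pack) £10.05: beer, wine and spirits → 12.25% → £1.231125
Camping tent (2-person) £179.71: athletic equipment → 6.5% → £11.68115
Extension cord £18.91: general merchandise → 9.75% → £1.843725
Greeting card £5.09: general merchandise → 9.75% → £0.496275
Subtotal = £322.61; unrounded tax = £25.6892 → £25.69; total due = £348.30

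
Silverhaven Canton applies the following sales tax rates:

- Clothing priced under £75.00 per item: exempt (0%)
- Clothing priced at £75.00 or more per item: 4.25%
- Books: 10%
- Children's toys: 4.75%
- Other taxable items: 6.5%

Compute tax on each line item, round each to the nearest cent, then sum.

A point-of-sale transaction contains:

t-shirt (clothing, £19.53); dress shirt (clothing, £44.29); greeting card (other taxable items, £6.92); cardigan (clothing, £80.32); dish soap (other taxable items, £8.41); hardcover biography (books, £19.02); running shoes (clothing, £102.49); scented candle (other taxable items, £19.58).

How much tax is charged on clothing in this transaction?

£7.77

T-shirt £19.53: clothing, under £75.00 → 0% → £0.00
Dress shirt £44.29: clothing, under £75.00 → 0% → £0.00
Cardigan £80.32: clothing, £75.00 or more → 4.25% → £3.41
Running shoes £102.49: clothing, £75.00 or more → 4.25% → £4.36
Tax on clothing = £0.00 + £0.00 + £3.41 + £4.36 = £7.77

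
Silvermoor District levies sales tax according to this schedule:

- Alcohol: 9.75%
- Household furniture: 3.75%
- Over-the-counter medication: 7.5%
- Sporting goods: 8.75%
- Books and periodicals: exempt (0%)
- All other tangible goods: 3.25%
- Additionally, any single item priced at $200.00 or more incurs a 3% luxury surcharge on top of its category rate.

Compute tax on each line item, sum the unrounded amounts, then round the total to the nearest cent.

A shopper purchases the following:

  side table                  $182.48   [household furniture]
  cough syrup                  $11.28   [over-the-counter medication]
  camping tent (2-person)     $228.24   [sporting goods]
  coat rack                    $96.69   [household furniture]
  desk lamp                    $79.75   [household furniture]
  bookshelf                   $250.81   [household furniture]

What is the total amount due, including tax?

Side table $182.48: household furniture → 3.75% → $6.843
Cough syrup $11.28: over-the-counter medication → 7.5% → $0.846
Camping tent (2-person) $228.24: sporting goods → 8.75% + 3% surcharge = 11.75% → $26.8182
Coat rack $96.69: household furniture → 3.75% → $3.625875
Desk lamp $79.75: household furniture → 3.75% → $2.990625
Bookshelf $250.81: household furniture → 3.75% + 3% surcharge = 6.75% → $16.929675
Subtotal = $849.25; unrounded tax = $58.053375 → $58.05; total due = $907.30

$907.30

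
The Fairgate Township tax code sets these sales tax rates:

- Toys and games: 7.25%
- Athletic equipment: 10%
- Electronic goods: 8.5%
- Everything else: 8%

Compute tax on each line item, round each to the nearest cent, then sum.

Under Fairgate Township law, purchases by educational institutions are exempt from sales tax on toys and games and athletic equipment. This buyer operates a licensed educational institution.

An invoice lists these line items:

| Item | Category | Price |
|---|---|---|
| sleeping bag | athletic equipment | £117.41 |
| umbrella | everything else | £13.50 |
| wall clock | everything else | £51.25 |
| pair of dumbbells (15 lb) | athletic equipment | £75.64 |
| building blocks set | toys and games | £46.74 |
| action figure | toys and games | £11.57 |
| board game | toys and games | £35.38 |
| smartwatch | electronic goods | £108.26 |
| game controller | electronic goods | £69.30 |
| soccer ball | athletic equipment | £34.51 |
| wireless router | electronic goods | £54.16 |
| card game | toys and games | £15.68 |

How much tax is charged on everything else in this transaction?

Umbrella £13.50: everything else → 8% → £1.08
Wall clock £51.25: everything else → 8% → £4.10
Tax on everything else = £1.08 + £4.10 = £5.18

£5.18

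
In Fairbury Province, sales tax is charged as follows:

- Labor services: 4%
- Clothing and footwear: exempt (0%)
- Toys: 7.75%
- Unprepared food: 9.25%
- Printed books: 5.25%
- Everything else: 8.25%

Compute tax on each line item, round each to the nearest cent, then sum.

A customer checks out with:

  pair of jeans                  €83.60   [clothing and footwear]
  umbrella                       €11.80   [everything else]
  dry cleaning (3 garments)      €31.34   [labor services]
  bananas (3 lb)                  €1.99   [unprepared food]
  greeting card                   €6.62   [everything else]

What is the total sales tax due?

€2.95

Pair of jeans €83.60: clothing and footwear → 0% → €0.00
Umbrella €11.80: everything else → 8.25% → €0.97
Dry cleaning (3 garments) €31.34: labor services → 4% → €1.25
Bananas (3 lb) €1.99: unprepared food → 9.25% → €0.18
Greeting card €6.62: everything else → 8.25% → €0.55
Total tax = €0.97 + €1.25 + €0.18 + €0.55 = €2.95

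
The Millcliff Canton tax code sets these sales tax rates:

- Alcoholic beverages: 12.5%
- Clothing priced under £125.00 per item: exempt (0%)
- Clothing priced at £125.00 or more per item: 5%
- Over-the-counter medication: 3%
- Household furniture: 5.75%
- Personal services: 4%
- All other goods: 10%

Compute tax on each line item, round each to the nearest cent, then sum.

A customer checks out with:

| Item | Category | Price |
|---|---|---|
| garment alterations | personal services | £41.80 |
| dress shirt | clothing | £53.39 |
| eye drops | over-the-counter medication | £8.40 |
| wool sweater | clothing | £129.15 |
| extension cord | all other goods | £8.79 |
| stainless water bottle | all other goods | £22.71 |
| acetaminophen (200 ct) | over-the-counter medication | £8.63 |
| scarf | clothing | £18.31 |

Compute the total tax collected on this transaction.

£11.79

Garment alterations £41.80: personal services → 4% → £1.67
Dress shirt £53.39: clothing, under £125.00 → 0% → £0.00
Eye drops £8.40: over-the-counter medication → 3% → £0.25
Wool sweater £129.15: clothing, £125.00 or more → 5% → £6.46
Extension cord £8.79: all other goods → 10% → £0.88
Stainless water bottle £22.71: all other goods → 10% → £2.27
Acetaminophen (200 ct) £8.63: over-the-counter medication → 3% → £0.26
Scarf £18.31: clothing, under £125.00 → 0% → £0.00
Total tax = £1.67 + £0.25 + £6.46 + £0.88 + £2.27 + £0.26 = £11.79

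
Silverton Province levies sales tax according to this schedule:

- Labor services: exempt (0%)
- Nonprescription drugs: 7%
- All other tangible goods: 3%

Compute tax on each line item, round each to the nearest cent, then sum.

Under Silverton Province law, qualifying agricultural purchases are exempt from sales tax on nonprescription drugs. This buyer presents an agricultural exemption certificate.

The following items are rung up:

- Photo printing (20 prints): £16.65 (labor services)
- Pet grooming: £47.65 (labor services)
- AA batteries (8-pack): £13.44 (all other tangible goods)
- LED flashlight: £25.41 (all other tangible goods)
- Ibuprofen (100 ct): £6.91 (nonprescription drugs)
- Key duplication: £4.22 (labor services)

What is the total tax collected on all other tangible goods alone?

AA batteries (8-pack) £13.44: all other tangible goods → 3% → £0.40
LED flashlight £25.41: all other tangible goods → 3% → £0.76
Tax on all other tangible goods = £0.40 + £0.76 = £1.16

£1.16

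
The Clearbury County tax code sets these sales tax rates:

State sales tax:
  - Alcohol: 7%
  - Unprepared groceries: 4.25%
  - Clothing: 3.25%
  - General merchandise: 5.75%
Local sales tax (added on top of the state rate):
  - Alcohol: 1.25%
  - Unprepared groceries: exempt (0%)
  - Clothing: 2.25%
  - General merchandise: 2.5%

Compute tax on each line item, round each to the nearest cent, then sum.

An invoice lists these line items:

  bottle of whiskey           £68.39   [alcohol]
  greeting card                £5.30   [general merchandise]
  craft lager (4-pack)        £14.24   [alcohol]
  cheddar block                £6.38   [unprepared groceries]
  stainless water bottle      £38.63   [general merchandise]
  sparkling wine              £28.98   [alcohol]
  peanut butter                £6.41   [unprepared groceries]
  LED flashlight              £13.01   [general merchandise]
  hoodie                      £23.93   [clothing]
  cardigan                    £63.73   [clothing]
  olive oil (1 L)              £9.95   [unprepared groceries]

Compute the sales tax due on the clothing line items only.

£4.83

Hoodie £23.93: clothing → 3.25% + 2.25% local = 5.5% → £1.32
Cardigan £63.73: clothing → 3.25% + 2.25% local = 5.5% → £3.51
Tax on clothing = £1.32 + £3.51 = £4.83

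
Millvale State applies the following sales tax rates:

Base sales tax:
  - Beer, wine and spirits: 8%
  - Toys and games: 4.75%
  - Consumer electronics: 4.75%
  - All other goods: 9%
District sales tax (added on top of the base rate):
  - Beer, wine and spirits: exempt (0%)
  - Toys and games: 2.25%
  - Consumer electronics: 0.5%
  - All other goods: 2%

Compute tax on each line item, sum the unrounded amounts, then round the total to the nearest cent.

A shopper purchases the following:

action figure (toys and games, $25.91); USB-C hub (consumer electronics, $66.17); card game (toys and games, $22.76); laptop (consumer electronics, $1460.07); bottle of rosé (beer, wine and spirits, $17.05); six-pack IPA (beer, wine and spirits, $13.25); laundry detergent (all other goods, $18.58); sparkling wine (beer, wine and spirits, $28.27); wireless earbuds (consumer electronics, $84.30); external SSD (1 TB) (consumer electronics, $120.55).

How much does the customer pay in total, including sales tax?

$1957.93

Action figure $25.91: toys and games → 4.75% + 2.25% district = 7% → $1.8137
USB-C hub $66.17: consumer electronics → 4.75% + 0.5% district = 5.25% → $3.473925
Card game $22.76: toys and games → 4.75% + 2.25% district = 7% → $1.5932
Laptop $1460.07: consumer electronics → 4.75% + 0.5% district = 5.25% → $76.653675
Bottle of rosé $17.05: beer, wine and spirits → 8% + 0% district = 8% → $1.364
Six-pack IPA $13.25: beer, wine and spirits → 8% + 0% district = 8% → $1.06
Laundry detergent $18.58: all other goods → 9% + 2% district = 11% → $2.0438
Sparkling wine $28.27: beer, wine and spirits → 8% + 0% district = 8% → $2.2616
Wireless earbuds $84.30: consumer electronics → 4.75% + 0.5% district = 5.25% → $4.42575
External SSD (1 TB) $120.55: consumer electronics → 4.75% + 0.5% district = 5.25% → $6.328875
Subtotal = $1856.91; unrounded tax = $101.018525 → $101.02; total due = $1957.93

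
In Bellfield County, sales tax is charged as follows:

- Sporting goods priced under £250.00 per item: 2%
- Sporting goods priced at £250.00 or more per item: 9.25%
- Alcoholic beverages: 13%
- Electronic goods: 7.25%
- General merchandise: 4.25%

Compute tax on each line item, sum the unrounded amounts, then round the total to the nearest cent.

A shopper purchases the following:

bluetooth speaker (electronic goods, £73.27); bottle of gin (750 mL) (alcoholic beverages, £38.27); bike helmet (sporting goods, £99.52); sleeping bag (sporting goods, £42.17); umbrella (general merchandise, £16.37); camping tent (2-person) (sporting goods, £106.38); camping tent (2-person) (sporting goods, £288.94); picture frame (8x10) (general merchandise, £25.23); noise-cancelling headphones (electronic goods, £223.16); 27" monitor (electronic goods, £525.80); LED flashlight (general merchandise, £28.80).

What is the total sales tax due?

Bluetooth speaker £73.27: electronic goods → 7.25% → £5.312075
Bottle of gin (750 mL) £38.27: alcoholic beverages → 13% → £4.9751
Bike helmet £99.52: sporting goods, under £250.00 → 2% → £1.9904
Sleeping bag £42.17: sporting goods, under £250.00 → 2% → £0.8434
Umbrella £16.37: general merchandise → 4.25% → £0.695725
Camping tent (2-person) £106.38: sporting goods, under £250.00 → 2% → £2.1276
Camping tent (2-person) £288.94: sporting goods, £250.00 or more → 9.25% → £26.72695
Picture frame (8x10) £25.23: general merchandise → 4.25% → £1.072275
Noise-cancelling headphones £223.16: electronic goods → 7.25% → £16.1791
27" monitor £525.80: electronic goods → 7.25% → £38.1205
LED flashlight £28.80: general merchandise → 4.25% → £1.224
Unrounded tax sum = £99.267125 → £99.27

£99.27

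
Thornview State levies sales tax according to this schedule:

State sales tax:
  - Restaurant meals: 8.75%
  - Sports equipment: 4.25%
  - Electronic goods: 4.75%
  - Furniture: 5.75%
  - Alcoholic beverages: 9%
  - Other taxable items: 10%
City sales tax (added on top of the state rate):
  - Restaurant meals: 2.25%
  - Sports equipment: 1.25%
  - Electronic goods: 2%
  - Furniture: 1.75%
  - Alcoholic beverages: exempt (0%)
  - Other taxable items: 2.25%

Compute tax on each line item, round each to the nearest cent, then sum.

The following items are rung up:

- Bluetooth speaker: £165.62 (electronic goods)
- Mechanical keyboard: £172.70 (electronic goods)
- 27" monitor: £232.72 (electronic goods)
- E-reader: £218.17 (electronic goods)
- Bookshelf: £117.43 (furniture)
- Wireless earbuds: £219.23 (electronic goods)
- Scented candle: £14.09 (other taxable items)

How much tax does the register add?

Bluetooth speaker £165.62: electronic goods → 4.75% + 2% city = 6.75% → £11.18
Mechanical keyboard £172.70: electronic goods → 4.75% + 2% city = 6.75% → £11.66
27" monitor £232.72: electronic goods → 4.75% + 2% city = 6.75% → £15.71
E-reader £218.17: electronic goods → 4.75% + 2% city = 6.75% → £14.73
Bookshelf £117.43: furniture → 5.75% + 1.75% city = 7.5% → £8.81
Wireless earbuds £219.23: electronic goods → 4.75% + 2% city = 6.75% → £14.80
Scented candle £14.09: other taxable items → 10% + 2.25% city = 12.25% → £1.73
Total tax = £11.18 + £11.66 + £15.71 + £14.73 + £8.81 + £14.80 + £1.73 = £78.62

£78.62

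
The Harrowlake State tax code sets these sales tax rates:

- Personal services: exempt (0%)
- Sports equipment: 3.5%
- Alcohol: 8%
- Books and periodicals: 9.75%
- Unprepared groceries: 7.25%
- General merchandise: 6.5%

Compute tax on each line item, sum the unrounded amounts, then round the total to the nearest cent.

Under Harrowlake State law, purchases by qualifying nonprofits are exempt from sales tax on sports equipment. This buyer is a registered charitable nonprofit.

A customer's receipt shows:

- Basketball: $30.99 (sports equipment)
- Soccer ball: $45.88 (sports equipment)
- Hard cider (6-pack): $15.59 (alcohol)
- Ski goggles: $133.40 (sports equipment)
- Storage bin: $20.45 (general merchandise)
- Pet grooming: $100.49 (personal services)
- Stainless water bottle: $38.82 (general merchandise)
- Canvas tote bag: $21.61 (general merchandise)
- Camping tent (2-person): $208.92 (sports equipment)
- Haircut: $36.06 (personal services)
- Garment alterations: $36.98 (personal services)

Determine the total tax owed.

Basketball $30.99: sports equipment, buyer-exempt → 0% → $0.00
Soccer ball $45.88: sports equipment, buyer-exempt → 0% → $0.00
Hard cider (6-pack) $15.59: alcohol → 8% → $1.2472
Ski goggles $133.40: sports equipment, buyer-exempt → 0% → $0.00
Storage bin $20.45: general merchandise → 6.5% → $1.32925
Pet grooming $100.49: personal services → 0% → $0.00
Stainless water bottle $38.82: general merchandise → 6.5% → $2.5233
Canvas tote bag $21.61: general merchandise → 6.5% → $1.40465
Camping tent (2-person) $208.92: sports equipment, buyer-exempt → 0% → $0.00
Haircut $36.06: personal services → 0% → $0.00
Garment alterations $36.98: personal services → 0% → $0.00
Unrounded tax sum = $6.5044 → $6.50

$6.50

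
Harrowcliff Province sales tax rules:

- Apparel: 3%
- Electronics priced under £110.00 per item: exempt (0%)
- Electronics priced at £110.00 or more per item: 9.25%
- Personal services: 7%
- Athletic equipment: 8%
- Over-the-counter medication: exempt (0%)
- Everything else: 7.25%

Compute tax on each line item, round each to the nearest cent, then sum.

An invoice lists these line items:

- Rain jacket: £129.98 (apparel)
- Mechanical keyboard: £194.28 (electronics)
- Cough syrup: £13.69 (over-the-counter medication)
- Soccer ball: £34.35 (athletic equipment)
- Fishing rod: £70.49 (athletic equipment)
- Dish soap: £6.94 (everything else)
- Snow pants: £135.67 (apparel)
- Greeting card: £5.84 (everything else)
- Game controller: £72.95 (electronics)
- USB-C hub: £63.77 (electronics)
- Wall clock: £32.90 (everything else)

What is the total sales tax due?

Rain jacket £129.98: apparel → 3% → £3.90
Mechanical keyboard £194.28: electronics, £110.00 or more → 9.25% → £17.97
Cough syrup £13.69: over-the-counter medication → 0% → £0.00
Soccer ball £34.35: athletic equipment → 8% → £2.75
Fishing rod £70.49: athletic equipment → 8% → £5.64
Dish soap £6.94: everything else → 7.25% → £0.50
Snow pants £135.67: apparel → 3% → £4.07
Greeting card £5.84: everything else → 7.25% → £0.42
Game controller £72.95: electronics, under £110.00 → 0% → £0.00
USB-C hub £63.77: electronics, under £110.00 → 0% → £0.00
Wall clock £32.90: everything else → 7.25% → £2.39
Total tax = £3.90 + £17.97 + £2.75 + £5.64 + £0.50 + £4.07 + £0.42 + £2.39 = £37.64

£37.64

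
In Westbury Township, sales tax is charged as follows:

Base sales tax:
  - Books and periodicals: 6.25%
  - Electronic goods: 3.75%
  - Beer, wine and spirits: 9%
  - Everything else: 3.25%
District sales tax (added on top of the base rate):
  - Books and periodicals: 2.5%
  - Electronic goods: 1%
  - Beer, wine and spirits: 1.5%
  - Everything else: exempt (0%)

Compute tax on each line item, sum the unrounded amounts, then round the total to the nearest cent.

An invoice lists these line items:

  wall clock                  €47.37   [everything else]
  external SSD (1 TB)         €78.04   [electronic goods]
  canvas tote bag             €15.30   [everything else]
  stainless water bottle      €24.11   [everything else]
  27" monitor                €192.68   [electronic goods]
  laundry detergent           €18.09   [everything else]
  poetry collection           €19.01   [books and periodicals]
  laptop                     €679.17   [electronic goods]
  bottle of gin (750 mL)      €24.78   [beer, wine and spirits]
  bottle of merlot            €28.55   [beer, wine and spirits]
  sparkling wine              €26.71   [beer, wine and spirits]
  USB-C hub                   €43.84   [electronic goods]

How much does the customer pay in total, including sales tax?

Wall clock €47.37: everything else → 3.25% + 0% district = 3.25% → €1.539525
External SSD (1 TB) €78.04: electronic goods → 3.75% + 1% district = 4.75% → €3.7069
Canvas tote bag €15.30: everything else → 3.25% + 0% district = 3.25% → €0.49725
Stainless water bottle €24.11: everything else → 3.25% + 0% district = 3.25% → €0.783575
27" monitor €192.68: electronic goods → 3.75% + 1% district = 4.75% → €9.1523
Laundry detergent €18.09: everything else → 3.25% + 0% district = 3.25% → €0.587925
Poetry collection €19.01: books and periodicals → 6.25% + 2.5% district = 8.75% → €1.663375
Laptop €679.17: electronic goods → 3.75% + 1% district = 4.75% → €32.260575
Bottle of gin (750 mL) €24.78: beer, wine and spirits → 9% + 1.5% district = 10.5% → €2.6019
Bottle of merlot €28.55: beer, wine and spirits → 9% + 1.5% district = 10.5% → €2.99775
Sparkling wine €26.71: beer, wine and spirits → 9% + 1.5% district = 10.5% → €2.80455
USB-C hub €43.84: electronic goods → 3.75% + 1% district = 4.75% → €2.0824
Subtotal = €1197.65; unrounded tax = €60.678025 → €60.68; total due = €1258.33

€1258.33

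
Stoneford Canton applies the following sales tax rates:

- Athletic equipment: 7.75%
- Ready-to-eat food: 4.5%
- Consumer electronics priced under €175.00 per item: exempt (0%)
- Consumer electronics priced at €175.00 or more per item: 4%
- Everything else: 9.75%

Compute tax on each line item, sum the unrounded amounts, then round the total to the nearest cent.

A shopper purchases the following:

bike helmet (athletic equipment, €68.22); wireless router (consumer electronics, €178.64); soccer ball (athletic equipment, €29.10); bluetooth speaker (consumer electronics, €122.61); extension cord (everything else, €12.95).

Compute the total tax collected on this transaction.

Bike helmet €68.22: athletic equipment → 7.75% → €5.28705
Wireless router €178.64: consumer electronics, €175.00 or more → 4% → €7.1456
Soccer ball €29.10: athletic equipment → 7.75% → €2.25525
Bluetooth speaker €122.61: consumer electronics, under €175.00 → 0% → €0.00
Extension cord €12.95: everything else → 9.75% → €1.262625
Unrounded tax sum = €15.950525 → €15.95

€15.95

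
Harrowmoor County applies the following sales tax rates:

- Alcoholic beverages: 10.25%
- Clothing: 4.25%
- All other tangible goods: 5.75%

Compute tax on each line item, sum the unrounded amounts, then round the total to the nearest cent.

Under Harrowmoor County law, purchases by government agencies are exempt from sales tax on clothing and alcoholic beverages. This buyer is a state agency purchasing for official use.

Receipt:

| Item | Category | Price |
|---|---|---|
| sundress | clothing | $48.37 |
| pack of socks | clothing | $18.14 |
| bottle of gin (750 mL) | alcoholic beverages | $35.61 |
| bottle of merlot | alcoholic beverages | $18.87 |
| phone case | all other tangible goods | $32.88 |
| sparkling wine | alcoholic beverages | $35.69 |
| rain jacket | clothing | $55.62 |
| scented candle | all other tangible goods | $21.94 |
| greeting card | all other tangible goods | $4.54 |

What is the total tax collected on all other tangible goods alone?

$3.41

Phone case $32.88: all other tangible goods → 5.75% → $1.8906
Scented candle $21.94: all other tangible goods → 5.75% → $1.26155
Greeting card $4.54: all other tangible goods → 5.75% → $0.26105
Tax on all other tangible goods: unrounded sum = $3.4132 → $3.41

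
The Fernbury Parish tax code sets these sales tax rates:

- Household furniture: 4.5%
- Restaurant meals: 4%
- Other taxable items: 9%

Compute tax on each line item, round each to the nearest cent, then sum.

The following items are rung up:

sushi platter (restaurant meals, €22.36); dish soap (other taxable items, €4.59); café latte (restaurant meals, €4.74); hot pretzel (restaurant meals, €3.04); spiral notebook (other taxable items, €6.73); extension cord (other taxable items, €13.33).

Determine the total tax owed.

€3.42

Sushi platter €22.36: restaurant meals → 4% → €0.89
Dish soap €4.59: other taxable items → 9% → €0.41
Café latte €4.74: restaurant meals → 4% → €0.19
Hot pretzel €3.04: restaurant meals → 4% → €0.12
Spiral notebook €6.73: other taxable items → 9% → €0.61
Extension cord €13.33: other taxable items → 9% → €1.20
Total tax = €0.89 + €0.41 + €0.19 + €0.12 + €0.61 + €1.20 = €3.42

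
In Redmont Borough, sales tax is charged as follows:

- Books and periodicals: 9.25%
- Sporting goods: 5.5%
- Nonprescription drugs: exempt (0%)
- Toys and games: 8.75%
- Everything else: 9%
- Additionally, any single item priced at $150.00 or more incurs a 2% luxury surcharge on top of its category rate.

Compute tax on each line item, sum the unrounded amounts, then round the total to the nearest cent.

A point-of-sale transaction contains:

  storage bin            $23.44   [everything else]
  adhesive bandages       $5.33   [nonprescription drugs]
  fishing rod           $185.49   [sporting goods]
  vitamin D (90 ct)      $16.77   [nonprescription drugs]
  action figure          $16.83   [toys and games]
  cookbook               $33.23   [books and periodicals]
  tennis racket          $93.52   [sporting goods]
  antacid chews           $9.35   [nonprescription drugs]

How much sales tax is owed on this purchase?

Storage bin $23.44: everything else → 9% → $2.1096
Adhesive bandages $5.33: nonprescription drugs → 0% → $0.00
Fishing rod $185.49: sporting goods → 5.5% + 2% surcharge = 7.5% → $13.91175
Vitamin D (90 ct) $16.77: nonprescription drugs → 0% → $0.00
Action figure $16.83: toys and games → 8.75% → $1.472625
Cookbook $33.23: books and periodicals → 9.25% → $3.073775
Tennis racket $93.52: sporting goods → 5.5% → $5.1436
Antacid chews $9.35: nonprescription drugs → 0% → $0.00
Unrounded tax sum = $25.71135 → $25.71

$25.71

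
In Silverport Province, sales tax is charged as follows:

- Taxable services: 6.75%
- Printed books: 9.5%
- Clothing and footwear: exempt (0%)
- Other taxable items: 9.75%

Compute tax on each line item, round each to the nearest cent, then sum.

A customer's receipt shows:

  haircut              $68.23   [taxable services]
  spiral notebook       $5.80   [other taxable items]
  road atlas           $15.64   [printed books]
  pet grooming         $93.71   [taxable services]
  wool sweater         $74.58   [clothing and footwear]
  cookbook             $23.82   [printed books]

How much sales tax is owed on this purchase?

Haircut $68.23: taxable services → 6.75% → $4.61
Spiral notebook $5.80: other taxable items → 9.75% → $0.57
Road atlas $15.64: printed books → 9.5% → $1.49
Pet grooming $93.71: taxable services → 6.75% → $6.33
Wool sweater $74.58: clothing and footwear → 0% → $0.00
Cookbook $23.82: printed books → 9.5% → $2.26
Total tax = $4.61 + $0.57 + $1.49 + $6.33 + $2.26 = $15.26

$15.26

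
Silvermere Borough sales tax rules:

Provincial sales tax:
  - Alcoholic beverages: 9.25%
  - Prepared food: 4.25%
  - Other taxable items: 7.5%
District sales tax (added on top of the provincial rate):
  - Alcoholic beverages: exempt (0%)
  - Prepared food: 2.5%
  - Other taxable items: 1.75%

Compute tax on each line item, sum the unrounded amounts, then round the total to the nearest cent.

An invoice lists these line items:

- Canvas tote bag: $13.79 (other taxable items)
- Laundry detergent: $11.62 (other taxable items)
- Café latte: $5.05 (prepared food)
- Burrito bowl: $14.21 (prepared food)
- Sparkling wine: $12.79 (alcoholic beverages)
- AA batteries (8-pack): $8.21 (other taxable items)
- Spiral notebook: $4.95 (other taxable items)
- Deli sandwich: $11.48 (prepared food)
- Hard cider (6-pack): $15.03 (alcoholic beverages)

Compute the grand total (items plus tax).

Canvas tote bag $13.79: other taxable items → 7.5% + 1.75% district = 9.25% → $1.275575
Laundry detergent $11.62: other taxable items → 7.5% + 1.75% district = 9.25% → $1.07485
Café latte $5.05: prepared food → 4.25% + 2.5% district = 6.75% → $0.340875
Burrito bowl $14.21: prepared food → 4.25% + 2.5% district = 6.75% → $0.959175
Sparkling wine $12.79: alcoholic beverages → 9.25% + 0% district = 9.25% → $1.183075
AA batteries (8-pack) $8.21: other taxable items → 7.5% + 1.75% district = 9.25% → $0.759425
Spiral notebook $4.95: other taxable items → 7.5% + 1.75% district = 9.25% → $0.457875
Deli sandwich $11.48: prepared food → 4.25% + 2.5% district = 6.75% → $0.7749
Hard cider (6-pack) $15.03: alcoholic beverages → 9.25% + 0% district = 9.25% → $1.390275
Subtotal = $97.13; unrounded tax = $8.216025 → $8.22; total due = $105.35

$105.35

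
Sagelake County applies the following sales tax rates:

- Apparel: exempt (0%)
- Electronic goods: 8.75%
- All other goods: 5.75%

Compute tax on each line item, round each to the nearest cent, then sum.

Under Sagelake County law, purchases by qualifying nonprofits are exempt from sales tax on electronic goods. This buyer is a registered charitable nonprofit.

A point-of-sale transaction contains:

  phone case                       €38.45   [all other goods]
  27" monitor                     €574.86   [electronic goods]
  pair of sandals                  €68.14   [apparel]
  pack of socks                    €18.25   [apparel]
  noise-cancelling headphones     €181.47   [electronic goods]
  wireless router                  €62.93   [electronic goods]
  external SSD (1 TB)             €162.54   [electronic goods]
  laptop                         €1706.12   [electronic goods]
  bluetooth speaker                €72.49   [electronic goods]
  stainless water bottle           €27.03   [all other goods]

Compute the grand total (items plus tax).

Phone case €38.45: all other goods → 5.75% → €2.21
27" monitor €574.86: electronic goods, buyer-exempt → 0% → €0.00
Pair of sandals €68.14: apparel → 0% → €0.00
Pack of socks €18.25: apparel → 0% → €0.00
Noise-cancelling headphones €181.47: electronic goods, buyer-exempt → 0% → €0.00
Wireless router €62.93: electronic goods, buyer-exempt → 0% → €0.00
External SSD (1 TB) €162.54: electronic goods, buyer-exempt → 0% → €0.00
Laptop €1706.12: electronic goods, buyer-exempt → 0% → €0.00
Bluetooth speaker €72.49: electronic goods, buyer-exempt → 0% → €0.00
Stainless water bottle €27.03: all other goods → 5.75% → €1.55
Subtotal = €2912.28; tax = €3.76; total due = €2916.04

€2916.04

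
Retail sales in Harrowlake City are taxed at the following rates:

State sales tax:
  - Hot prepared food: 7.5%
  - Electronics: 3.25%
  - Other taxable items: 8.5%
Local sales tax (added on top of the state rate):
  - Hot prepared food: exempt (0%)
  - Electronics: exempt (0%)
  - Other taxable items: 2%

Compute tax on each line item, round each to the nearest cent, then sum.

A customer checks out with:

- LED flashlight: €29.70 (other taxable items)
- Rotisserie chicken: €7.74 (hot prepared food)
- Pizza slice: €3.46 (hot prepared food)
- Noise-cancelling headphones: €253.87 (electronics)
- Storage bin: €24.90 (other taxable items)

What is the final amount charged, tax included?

LED flashlight €29.70: other taxable items → 8.5% + 2% local = 10.5% → €3.12
Rotisserie chicken €7.74: hot prepared food → 7.5% + 0% local = 7.5% → €0.58
Pizza slice €3.46: hot prepared food → 7.5% + 0% local = 7.5% → €0.26
Noise-cancelling headphones €253.87: electronics → 3.25% + 0% local = 3.25% → €8.25
Storage bin €24.90: other taxable items → 8.5% + 2% local = 10.5% → €2.61
Subtotal = €319.67; tax = €14.82; total due = €334.49

€334.49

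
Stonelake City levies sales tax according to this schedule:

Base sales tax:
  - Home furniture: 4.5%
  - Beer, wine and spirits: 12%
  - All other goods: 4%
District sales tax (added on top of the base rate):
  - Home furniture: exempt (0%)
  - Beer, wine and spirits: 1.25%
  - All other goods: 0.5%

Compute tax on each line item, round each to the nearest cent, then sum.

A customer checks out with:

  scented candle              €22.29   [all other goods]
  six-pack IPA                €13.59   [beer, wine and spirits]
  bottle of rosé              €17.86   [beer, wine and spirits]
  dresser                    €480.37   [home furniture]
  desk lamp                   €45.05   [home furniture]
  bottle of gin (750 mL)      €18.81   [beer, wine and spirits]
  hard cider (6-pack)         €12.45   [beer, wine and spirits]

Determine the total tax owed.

Scented candle €22.29: all other goods → 4% + 0.5% district = 4.5% → €1.00
Six-pack IPA €13.59: beer, wine and spirits → 12% + 1.25% district = 13.25% → €1.80
Bottle of rosé €17.86: beer, wine and spirits → 12% + 1.25% district = 13.25% → €2.37
Dresser €480.37: home furniture → 4.5% + 0% district = 4.5% → €21.62
Desk lamp €45.05: home furniture → 4.5% + 0% district = 4.5% → €2.03
Bottle of gin (750 mL) €18.81: beer, wine and spirits → 12% + 1.25% district = 13.25% → €2.49
Hard cider (6-pack) €12.45: beer, wine and spirits → 12% + 1.25% district = 13.25% → €1.65
Total tax = €1.00 + €1.80 + €2.37 + €21.62 + €2.03 + €2.49 + €1.65 = €32.96

€32.96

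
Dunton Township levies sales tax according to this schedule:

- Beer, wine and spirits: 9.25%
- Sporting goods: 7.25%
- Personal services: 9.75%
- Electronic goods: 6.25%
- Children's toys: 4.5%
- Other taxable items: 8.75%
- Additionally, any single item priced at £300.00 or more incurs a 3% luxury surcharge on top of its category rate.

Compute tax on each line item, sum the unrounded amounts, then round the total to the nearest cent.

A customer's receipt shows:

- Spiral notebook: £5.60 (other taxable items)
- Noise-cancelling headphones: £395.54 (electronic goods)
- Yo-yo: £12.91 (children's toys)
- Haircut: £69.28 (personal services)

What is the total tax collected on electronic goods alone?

£36.59

Noise-cancelling headphones £395.54: electronic goods → 6.25% + 3% surcharge = 9.25% → £36.58745
Tax on electronic goods: unrounded sum = £36.58745 → £36.59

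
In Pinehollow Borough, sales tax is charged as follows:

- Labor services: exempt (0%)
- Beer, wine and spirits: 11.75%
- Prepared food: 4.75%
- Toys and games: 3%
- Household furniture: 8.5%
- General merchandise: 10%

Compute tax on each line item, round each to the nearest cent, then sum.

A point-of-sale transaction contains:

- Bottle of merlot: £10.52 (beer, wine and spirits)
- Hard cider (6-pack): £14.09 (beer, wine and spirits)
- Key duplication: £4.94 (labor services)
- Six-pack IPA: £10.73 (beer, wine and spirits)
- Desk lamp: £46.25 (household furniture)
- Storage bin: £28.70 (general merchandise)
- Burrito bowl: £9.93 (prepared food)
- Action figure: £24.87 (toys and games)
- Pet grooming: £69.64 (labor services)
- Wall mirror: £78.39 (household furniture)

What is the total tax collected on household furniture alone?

£10.59

Desk lamp £46.25: household furniture → 8.5% → £3.93
Wall mirror £78.39: household furniture → 8.5% → £6.66
Tax on household furniture = £3.93 + £6.66 = £10.59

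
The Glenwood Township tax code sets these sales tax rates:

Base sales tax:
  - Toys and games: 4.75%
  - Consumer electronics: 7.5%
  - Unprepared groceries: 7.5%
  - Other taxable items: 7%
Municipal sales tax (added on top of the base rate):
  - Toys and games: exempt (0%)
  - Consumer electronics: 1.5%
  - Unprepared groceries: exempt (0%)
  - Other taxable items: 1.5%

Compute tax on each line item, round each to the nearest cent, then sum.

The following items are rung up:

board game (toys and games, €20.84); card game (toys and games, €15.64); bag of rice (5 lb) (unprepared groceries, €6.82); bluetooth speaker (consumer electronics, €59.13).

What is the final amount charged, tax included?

€109.99

Board game €20.84: toys and games → 4.75% + 0% municipal = 4.75% → €0.99
Card game €15.64: toys and games → 4.75% + 0% municipal = 4.75% → €0.74
Bag of rice (5 lb) €6.82: unprepared groceries → 7.5% + 0% municipal = 7.5% → €0.51
Bluetooth speaker €59.13: consumer electronics → 7.5% + 1.5% municipal = 9% → €5.32
Subtotal = €102.43; tax = €7.56; total due = €109.99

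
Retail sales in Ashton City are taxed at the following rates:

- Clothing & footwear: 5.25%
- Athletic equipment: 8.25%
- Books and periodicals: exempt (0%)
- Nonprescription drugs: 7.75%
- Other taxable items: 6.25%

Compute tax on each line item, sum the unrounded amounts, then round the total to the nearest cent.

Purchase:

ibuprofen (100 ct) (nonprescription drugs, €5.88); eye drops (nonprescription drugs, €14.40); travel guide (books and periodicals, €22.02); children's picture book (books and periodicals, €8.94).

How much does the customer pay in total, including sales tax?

€52.81

Ibuprofen (100 ct) €5.88: nonprescription drugs → 7.75% → €0.4557
Eye drops €14.40: nonprescription drugs → 7.75% → €1.116
Travel guide €22.02: books and periodicals → 0% → €0.00
Children's picture book €8.94: books and periodicals → 0% → €0.00
Subtotal = €51.24; unrounded tax = €1.5717 → €1.57; total due = €52.81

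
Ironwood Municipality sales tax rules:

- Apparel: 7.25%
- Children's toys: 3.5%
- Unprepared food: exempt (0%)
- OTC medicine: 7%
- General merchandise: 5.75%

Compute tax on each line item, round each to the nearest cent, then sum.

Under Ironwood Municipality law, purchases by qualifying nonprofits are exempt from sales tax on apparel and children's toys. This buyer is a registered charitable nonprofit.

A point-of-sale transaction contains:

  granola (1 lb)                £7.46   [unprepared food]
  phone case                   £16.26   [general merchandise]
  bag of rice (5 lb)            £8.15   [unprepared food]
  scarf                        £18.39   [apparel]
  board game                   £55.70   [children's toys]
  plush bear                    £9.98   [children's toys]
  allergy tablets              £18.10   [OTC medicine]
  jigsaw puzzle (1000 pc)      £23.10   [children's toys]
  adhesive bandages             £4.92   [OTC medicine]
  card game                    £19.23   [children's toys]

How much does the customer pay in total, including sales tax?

£183.83

Granola (1 lb) £7.46: unprepared food → 0% → £0.00
Phone case £16.26: general merchandise → 5.75% → £0.93
Bag of rice (5 lb) £8.15: unprepared food → 0% → £0.00
Scarf £18.39: apparel, buyer-exempt → 0% → £0.00
Board game £55.70: children's toys, buyer-exempt → 0% → £0.00
Plush bear £9.98: children's toys, buyer-exempt → 0% → £0.00
Allergy tablets £18.10: OTC medicine → 7% → £1.27
Jigsaw puzzle (1000 pc) £23.10: children's toys, buyer-exempt → 0% → £0.00
Adhesive bandages £4.92: OTC medicine → 7% → £0.34
Card game £19.23: children's toys, buyer-exempt → 0% → £0.00
Subtotal = £181.29; tax = £2.54; total due = £183.83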